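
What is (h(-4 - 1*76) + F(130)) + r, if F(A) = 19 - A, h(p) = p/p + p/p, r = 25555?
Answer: 25446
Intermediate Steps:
h(p) = 2 (h(p) = 1 + 1 = 2)
(h(-4 - 1*76) + F(130)) + r = (2 + (19 - 1*130)) + 25555 = (2 + (19 - 130)) + 25555 = (2 - 111) + 25555 = -109 + 25555 = 25446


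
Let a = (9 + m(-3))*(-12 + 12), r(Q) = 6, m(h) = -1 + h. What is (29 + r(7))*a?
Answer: 0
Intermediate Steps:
a = 0 (a = (9 + (-1 - 3))*(-12 + 12) = (9 - 4)*0 = 5*0 = 0)
(29 + r(7))*a = (29 + 6)*0 = 35*0 = 0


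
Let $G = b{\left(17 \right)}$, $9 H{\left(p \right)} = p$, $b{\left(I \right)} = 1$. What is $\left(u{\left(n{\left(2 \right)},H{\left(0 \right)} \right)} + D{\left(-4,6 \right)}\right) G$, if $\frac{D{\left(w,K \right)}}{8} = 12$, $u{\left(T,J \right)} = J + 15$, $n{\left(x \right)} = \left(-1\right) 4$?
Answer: $111$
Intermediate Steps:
$H{\left(p \right)} = \frac{p}{9}$
$n{\left(x \right)} = -4$
$u{\left(T,J \right)} = 15 + J$
$D{\left(w,K \right)} = 96$ ($D{\left(w,K \right)} = 8 \cdot 12 = 96$)
$G = 1$
$\left(u{\left(n{\left(2 \right)},H{\left(0 \right)} \right)} + D{\left(-4,6 \right)}\right) G = \left(\left(15 + \frac{1}{9} \cdot 0\right) + 96\right) 1 = \left(\left(15 + 0\right) + 96\right) 1 = \left(15 + 96\right) 1 = 111 \cdot 1 = 111$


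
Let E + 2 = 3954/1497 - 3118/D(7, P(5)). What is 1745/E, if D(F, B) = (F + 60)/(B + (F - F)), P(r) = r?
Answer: -11668117/1551594 ≈ -7.5201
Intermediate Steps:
D(F, B) = (60 + F)/B (D(F, B) = (60 + F)/(B + 0) = (60 + F)/B)
E = -7757970/33433 (E = -2 + (3954/1497 - 3118*5/(60 + 7)) = -2 + (3954*(1/1497) - 3118/((⅕)*67)) = -2 + (1318/499 - 3118/67/5) = -2 + (1318/499 - 3118*5/67) = -2 + (1318/499 - 15590/67) = -2 - 7691104/33433 = -7757970/33433 ≈ -232.05)
1745/E = 1745/(-7757970/33433) = 1745*(-33433/7757970) = -11668117/1551594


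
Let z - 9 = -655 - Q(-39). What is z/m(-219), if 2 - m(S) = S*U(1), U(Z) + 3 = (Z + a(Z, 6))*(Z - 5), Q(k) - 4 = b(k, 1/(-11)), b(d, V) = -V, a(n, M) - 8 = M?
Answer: 7151/151745 ≈ 0.047125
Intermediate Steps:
a(n, M) = 8 + M
Q(k) = 45/11 (Q(k) = 4 - 1/(-11) = 4 - 1*(-1/11) = 4 + 1/11 = 45/11)
U(Z) = -3 + (-5 + Z)*(14 + Z) (U(Z) = -3 + (Z + (8 + 6))*(Z - 5) = -3 + (Z + 14)*(-5 + Z) = -3 + (14 + Z)*(-5 + Z) = -3 + (-5 + Z)*(14 + Z))
m(S) = 2 + 63*S (m(S) = 2 - S*(-73 + 1**2 + 9*1) = 2 - S*(-73 + 1 + 9) = 2 - S*(-63) = 2 - (-63)*S = 2 + 63*S)
z = -7151/11 (z = 9 + (-655 - 1*45/11) = 9 + (-655 - 45/11) = 9 - 7250/11 = -7151/11 ≈ -650.09)
z/m(-219) = -7151/(11*(2 + 63*(-219))) = -7151/(11*(2 - 13797)) = -7151/11/(-13795) = -7151/11*(-1/13795) = 7151/151745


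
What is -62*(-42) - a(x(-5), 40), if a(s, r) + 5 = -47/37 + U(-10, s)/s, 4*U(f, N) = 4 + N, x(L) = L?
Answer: 1931563/740 ≈ 2610.2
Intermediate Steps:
U(f, N) = 1 + N/4 (U(f, N) = (4 + N)/4 = 1 + N/4)
a(s, r) = -232/37 + (1 + s/4)/s (a(s, r) = -5 + (-47/37 + (1 + s/4)/s) = -232/37 + (1 + s/4)/s)
-62*(-42) - a(x(-5), 40) = -62*(-42) - (-891/148 + 1/(-5)) = 2604 - (-891/148 - ⅕) = 2604 - 1*(-4603/740) = 2604 + 4603/740 = 1931563/740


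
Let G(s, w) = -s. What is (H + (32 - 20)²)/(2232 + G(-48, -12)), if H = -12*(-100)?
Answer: 56/95 ≈ 0.58947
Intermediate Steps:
H = 1200
(H + (32 - 20)²)/(2232 + G(-48, -12)) = (1200 + (32 - 20)²)/(2232 - 1*(-48)) = (1200 + 12²)/(2232 + 48) = (1200 + 144)/2280 = 1344*(1/2280) = 56/95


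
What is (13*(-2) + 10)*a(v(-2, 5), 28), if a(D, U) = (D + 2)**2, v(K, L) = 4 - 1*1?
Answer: -400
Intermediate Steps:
v(K, L) = 3 (v(K, L) = 4 - 1 = 3)
a(D, U) = (2 + D)**2
(13*(-2) + 10)*a(v(-2, 5), 28) = (13*(-2) + 10)*(2 + 3)**2 = (-26 + 10)*5**2 = -16*25 = -400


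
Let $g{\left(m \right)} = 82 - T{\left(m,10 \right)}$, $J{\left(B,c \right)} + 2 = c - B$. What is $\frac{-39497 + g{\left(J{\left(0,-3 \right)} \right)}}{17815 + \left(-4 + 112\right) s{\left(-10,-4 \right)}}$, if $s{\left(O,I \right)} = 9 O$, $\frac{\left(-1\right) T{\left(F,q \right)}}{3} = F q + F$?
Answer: $- \frac{7916}{1619} \approx -4.8894$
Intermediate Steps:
$J{\left(B,c \right)} = -2 + c - B$ ($J{\left(B,c \right)} = -2 - \left(B - c\right) = -2 + c - B$)
$T{\left(F,q \right)} = - 3 F - 3 F q$ ($T{\left(F,q \right)} = - 3 \left(F q + F\right) = - 3 \left(F + F q\right) = - 3 F - 3 F q$)
$g{\left(m \right)} = 82 + 33 m$ ($g{\left(m \right)} = 82 - - 3 m \left(1 + 10\right) = 82 - \left(-3\right) m 11 = 82 - - 33 m = 82 + 33 m$)
$\frac{-39497 + g{\left(J{\left(0,-3 \right)} \right)}}{17815 + \left(-4 + 112\right) s{\left(-10,-4 \right)}} = \frac{-39497 + \left(82 + 33 \left(-2 - 3 - 0\right)\right)}{17815 + \left(-4 + 112\right) 9 \left(-10\right)} = \frac{-39497 + \left(82 + 33 \left(-2 - 3 + 0\right)\right)}{17815 + 108 \left(-90\right)} = \frac{-39497 + \left(82 + 33 \left(-5\right)\right)}{17815 - 9720} = \frac{-39497 + \left(82 - 165\right)}{8095} = \left(-39497 - 83\right) \frac{1}{8095} = \left(-39580\right) \frac{1}{8095} = - \frac{7916}{1619}$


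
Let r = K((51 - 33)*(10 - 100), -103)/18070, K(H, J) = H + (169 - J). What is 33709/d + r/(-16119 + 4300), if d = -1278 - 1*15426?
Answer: -3599593013989/1783731044160 ≈ -2.0180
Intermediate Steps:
K(H, J) = 169 + H - J
r = -674/9035 (r = (169 + (51 - 33)*(10 - 100) - 1*(-103))/18070 = (169 + 18*(-90) + 103)*(1/18070) = (169 - 1620 + 103)*(1/18070) = -1348*1/18070 = -674/9035 ≈ -0.074599)
d = -16704 (d = -1278 - 15426 = -16704)
33709/d + r/(-16119 + 4300) = 33709/(-16704) - 674/(9035*(-16119 + 4300)) = 33709*(-1/16704) - 674/9035/(-11819) = -33709/16704 - 674/9035*(-1/11819) = -33709/16704 + 674/106784665 = -3599593013989/1783731044160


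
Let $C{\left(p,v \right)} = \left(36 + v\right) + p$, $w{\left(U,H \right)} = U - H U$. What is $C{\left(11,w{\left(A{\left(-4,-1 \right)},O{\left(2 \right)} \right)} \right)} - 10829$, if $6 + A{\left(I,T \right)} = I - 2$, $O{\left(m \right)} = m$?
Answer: $-10770$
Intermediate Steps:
$A{\left(I,T \right)} = -8 + I$ ($A{\left(I,T \right)} = -6 + \left(I - 2\right) = -6 + \left(-2 + I\right) = -8 + I$)
$w{\left(U,H \right)} = U - H U$
$C{\left(p,v \right)} = 36 + p + v$
$C{\left(11,w{\left(A{\left(-4,-1 \right)},O{\left(2 \right)} \right)} \right)} - 10829 = \left(36 + 11 + \left(-8 - 4\right) \left(1 - 2\right)\right) - 10829 = \left(36 + 11 - 12 \left(1 - 2\right)\right) - 10829 = \left(36 + 11 - -12\right) - 10829 = \left(36 + 11 + 12\right) - 10829 = 59 - 10829 = -10770$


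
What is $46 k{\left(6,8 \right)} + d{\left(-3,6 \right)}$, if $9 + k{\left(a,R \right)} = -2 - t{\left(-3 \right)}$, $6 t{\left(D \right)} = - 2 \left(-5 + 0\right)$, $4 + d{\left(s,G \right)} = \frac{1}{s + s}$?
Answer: $- \frac{3521}{6} \approx -586.83$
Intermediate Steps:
$d{\left(s,G \right)} = -4 + \frac{1}{2 s}$ ($d{\left(s,G \right)} = -4 + \frac{1}{s + s} = -4 + \frac{1}{2 s}$)
$t{\left(D \right)} = \frac{5}{3}$ ($t{\left(D \right)} = \frac{\left(-2\right) \left(-5 + 0\right)}{6} = \frac{\left(-2\right) \left(-5\right)}{6} = \frac{1}{6} \cdot 10 = \frac{5}{3}$)
$k{\left(a,R \right)} = - \frac{38}{3}$ ($k{\left(a,R \right)} = -9 - \frac{11}{3} = - \frac{38}{3}$)
$46 k{\left(6,8 \right)} + d{\left(-3,6 \right)} = 46 \left(- \frac{38}{3}\right) - \left(4 - \frac{1}{2 \left(-3\right)}\right) = - \frac{1748}{3} + \left(-4 + \frac{1}{2} \left(- \frac{1}{3}\right)\right) = - \frac{1748}{3} - \frac{25}{6} = - \frac{3521}{6}$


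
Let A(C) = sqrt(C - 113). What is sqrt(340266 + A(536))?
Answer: sqrt(340266 + 3*sqrt(47)) ≈ 583.34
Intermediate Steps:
A(C) = sqrt(-113 + C)
sqrt(340266 + A(536)) = sqrt(340266 + sqrt(-113 + 536)) = sqrt(340266 + sqrt(423)) = sqrt(340266 + 3*sqrt(47))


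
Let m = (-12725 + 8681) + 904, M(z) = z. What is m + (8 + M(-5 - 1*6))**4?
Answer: -3059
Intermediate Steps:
m = -3140 (m = -4044 + 904 = -3140)
m + (8 + M(-5 - 1*6))**4 = -3140 + (8 + (-5 - 1*6))**4 = -3140 + (8 + (-5 - 6))**4 = -3140 + (8 - 11)**4 = -3140 + (-3)**4 = -3140 + 81 = -3059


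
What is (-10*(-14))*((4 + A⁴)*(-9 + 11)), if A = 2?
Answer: 5600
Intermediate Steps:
(-10*(-14))*((4 + A⁴)*(-9 + 11)) = (-10*(-14))*((4 + 2⁴)*(-9 + 11)) = 140*((4 + 16)*2) = 140*(20*2) = 140*40 = 5600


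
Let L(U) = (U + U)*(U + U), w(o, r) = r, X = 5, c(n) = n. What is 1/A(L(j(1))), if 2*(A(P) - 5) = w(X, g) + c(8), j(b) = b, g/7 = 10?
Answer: 1/44 ≈ 0.022727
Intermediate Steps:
g = 70 (g = 7*10 = 70)
L(U) = 4*U² (L(U) = (2*U)*(2*U) = 4*U²)
A(P) = 44 (A(P) = 5 + (70 + 8)/2 = 5 + (½)*78 = 5 + 39 = 44)
1/A(L(j(1))) = 1/44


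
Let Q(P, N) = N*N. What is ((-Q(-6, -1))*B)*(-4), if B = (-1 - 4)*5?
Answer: -100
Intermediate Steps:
Q(P, N) = N²
B = -25 (B = -5*5 = -25)
((-Q(-6, -1))*B)*(-4) = (-1*(-1)²*(-25))*(-4) = (-1*1*(-25))*(-4) = -1*(-25)*(-4) = 25*(-4) = -100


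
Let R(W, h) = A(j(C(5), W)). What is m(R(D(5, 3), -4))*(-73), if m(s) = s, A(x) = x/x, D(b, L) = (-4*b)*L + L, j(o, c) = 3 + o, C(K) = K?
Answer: -73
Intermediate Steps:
D(b, L) = L - 4*L*b (D(b, L) = -4*L*b + L = L - 4*L*b)
A(x) = 1
R(W, h) = 1
m(R(D(5, 3), -4))*(-73) = 1*(-73) = -73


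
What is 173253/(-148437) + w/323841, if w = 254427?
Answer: -2037782686/5341109613 ≈ -0.38153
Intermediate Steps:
173253/(-148437) + w/323841 = 173253/(-148437) + 254427/323841 = 173253*(-1/148437) + 254427*(1/323841) = -57751/49479 + 84809/107947 = -2037782686/5341109613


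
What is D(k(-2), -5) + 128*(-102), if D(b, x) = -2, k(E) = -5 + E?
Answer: -13058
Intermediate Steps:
D(k(-2), -5) + 128*(-102) = -2 + 128*(-102) = -2 - 13056 = -13058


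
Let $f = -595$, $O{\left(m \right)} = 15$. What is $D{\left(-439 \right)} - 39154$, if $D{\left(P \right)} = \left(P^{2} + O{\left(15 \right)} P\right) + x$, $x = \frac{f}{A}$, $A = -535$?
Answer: $\frac{15727193}{107} \approx 1.4698 \cdot 10^{5}$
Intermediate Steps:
$x = \frac{119}{107}$ ($x = - \frac{595}{-535} = \left(-595\right) \left(- \frac{1}{535}\right) = \frac{119}{107} \approx 1.1122$)
$D{\left(P \right)} = \frac{119}{107} + P^{2} + 15 P$ ($D{\left(P \right)} = \left(P^{2} + 15 P\right) + \frac{119}{107} = \frac{119}{107} + P^{2} + 15 P$)
$D{\left(-439 \right)} - 39154 = \left(\frac{119}{107} + \left(-439\right)^{2} + 15 \left(-439\right)\right) - 39154 = \left(\frac{119}{107} + 192721 - 6585\right) - 39154 = \frac{19916671}{107} - 39154 = \frac{15727193}{107}$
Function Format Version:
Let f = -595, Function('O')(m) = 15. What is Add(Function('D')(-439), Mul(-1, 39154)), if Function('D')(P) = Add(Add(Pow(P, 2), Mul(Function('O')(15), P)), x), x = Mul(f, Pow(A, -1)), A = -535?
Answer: Rational(15727193, 107) ≈ 1.4698e+5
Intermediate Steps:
x = Rational(119, 107) (x = Mul(-595, Pow(-535, -1)) = Mul(-595, Rational(-1, 535)) = Rational(119, 107) ≈ 1.1122)
Function('D')(P) = Add(Rational(119, 107), Pow(P, 2), Mul(15, P)) (Function('D')(P) = Add(Add(Pow(P, 2), Mul(15, P)), Rational(119, 107)) = Add(Rational(119, 107), Pow(P, 2), Mul(15, P)))
Add(Function('D')(-439), Mul(-1, 39154)) = Add(Add(Rational(119, 107), Pow(-439, 2), Mul(15, -439)), Mul(-1, 39154)) = Add(Add(Rational(119, 107), 192721, -6585), -39154) = Add(Rational(19916671, 107), -39154) = Rational(15727193, 107)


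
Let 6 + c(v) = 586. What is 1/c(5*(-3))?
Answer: 1/580 ≈ 0.0017241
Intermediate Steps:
c(v) = 580 (c(v) = -6 + 586 = 580)
1/c(5*(-3)) = 1/580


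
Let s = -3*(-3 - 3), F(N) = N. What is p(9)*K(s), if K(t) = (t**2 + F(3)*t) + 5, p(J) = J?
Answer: 3447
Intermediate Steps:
s = 18 (s = -3*(-6) = 18)
K(t) = 5 + t**2 + 3*t (K(t) = (t**2 + 3*t) + 5 = 5 + t**2 + 3*t)
p(9)*K(s) = 9*(5 + 18**2 + 3*18) = 9*(5 + 324 + 54) = 9*383 = 3447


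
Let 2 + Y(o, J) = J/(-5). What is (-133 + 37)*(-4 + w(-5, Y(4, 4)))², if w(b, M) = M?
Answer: -110976/25 ≈ -4439.0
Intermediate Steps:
Y(o, J) = -2 - J/5 (Y(o, J) = -2 + J/(-5) = -2 + J*(-⅕) = -2 - J/5)
(-133 + 37)*(-4 + w(-5, Y(4, 4)))² = (-133 + 37)*(-4 + (-2 - ⅕*4))² = -96*(-4 + (-2 - ⅘))² = -96*(-4 - 14/5)² = -96*(-34/5)² = -96*1156/25 = -110976/25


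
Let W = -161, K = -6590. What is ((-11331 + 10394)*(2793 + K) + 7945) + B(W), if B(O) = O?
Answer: 3565573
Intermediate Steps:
((-11331 + 10394)*(2793 + K) + 7945) + B(W) = ((-11331 + 10394)*(2793 - 6590) + 7945) - 161 = (-937*(-3797) + 7945) - 161 = (3557789 + 7945) - 161 = 3565734 - 161 = 3565573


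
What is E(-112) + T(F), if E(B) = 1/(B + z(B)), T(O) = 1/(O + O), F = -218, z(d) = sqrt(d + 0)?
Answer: -549/49268 - I*sqrt(7)/3164 ≈ -0.011143 - 0.0008362*I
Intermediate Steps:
z(d) = sqrt(d)
T(O) = 1/(2*O)
E(B) = 1/(B + sqrt(B))
E(-112) + T(F) = 1/(-112 + sqrt(-112)) + (1/2)/(-218) = 1/(-112 + 4*I*sqrt(7)) + (1/2)*(-1/218) = 1/(-112 + 4*I*sqrt(7)) - 1/436 = -1/436 + 1/(-112 + 4*I*sqrt(7))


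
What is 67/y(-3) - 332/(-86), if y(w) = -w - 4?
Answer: -2715/43 ≈ -63.140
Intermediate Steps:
y(w) = -4 - w
67/y(-3) - 332/(-86) = 67/(-4 - 1*(-3)) - 332/(-86) = 67/(-4 + 3) - 332*(-1/86) = 67/(-1) + 166/43 = 67*(-1) + 166/43 = -67 + 166/43 = -2715/43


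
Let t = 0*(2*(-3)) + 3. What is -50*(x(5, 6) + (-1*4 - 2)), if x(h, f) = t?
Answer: 150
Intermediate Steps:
t = 3 (t = 0*(-6) + 3 = 0 + 3 = 3)
x(h, f) = 3
-50*(x(5, 6) + (-1*4 - 2)) = -50*(3 + (-1*4 - 2)) = -50*(3 + (-4 - 2)) = -50*(3 - 6) = -50*(-3) = 150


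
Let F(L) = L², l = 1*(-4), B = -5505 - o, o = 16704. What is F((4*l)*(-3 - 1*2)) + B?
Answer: -15809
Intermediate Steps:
B = -22209 (B = -5505 - 1*16704 = -5505 - 16704 = -22209)
l = -4
F((4*l)*(-3 - 1*2)) + B = ((4*(-4))*(-3 - 1*2))² - 22209 = (-16*(-3 - 2))² - 22209 = (-16*(-5))² - 22209 = 80² - 22209 = 6400 - 22209 = -15809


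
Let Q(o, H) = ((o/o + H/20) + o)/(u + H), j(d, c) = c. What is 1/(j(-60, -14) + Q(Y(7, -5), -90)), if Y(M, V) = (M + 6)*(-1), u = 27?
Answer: -42/577 ≈ -0.072790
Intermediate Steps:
Y(M, V) = -6 - M (Y(M, V) = (6 + M)*(-1) = -6 - M)
Q(o, H) = (1 + o + H/20)/(27 + H) (Q(o, H) = ((o/o + H/20) + o)/(27 + H) = ((1 + H*(1/20)) + o)/(27 + H) = ((1 + H/20) + o)/(27 + H) = (1 + o + H/20)/(27 + H))
1/(j(-60, -14) + Q(Y(7, -5), -90)) = 1/(-14 + (1 + (-6 - 1*7) + (1/20)*(-90))/(27 - 90)) = 1/(-14 + (1 + (-6 - 7) - 9/2)/(-63)) = 1/(-14 - (1 - 13 - 9/2)/63) = 1/(-14 - 1/63*(-33/2)) = 1/(-14 + 11/42) = 1/(-577/42) = -42/577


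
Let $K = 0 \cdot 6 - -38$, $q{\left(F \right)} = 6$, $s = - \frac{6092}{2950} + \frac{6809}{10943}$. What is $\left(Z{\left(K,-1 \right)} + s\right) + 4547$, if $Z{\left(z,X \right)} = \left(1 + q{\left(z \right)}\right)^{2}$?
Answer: $\frac{74160402197}{16140925} \approx 4594.6$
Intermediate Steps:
$s = - \frac{23289103}{16140925}$ ($s = \left(-6092\right) \frac{1}{2950} + 6809 \cdot \frac{1}{10943} = - \frac{3046}{1475} + \frac{6809}{10943} = - \frac{23289103}{16140925} \approx -1.4429$)
$K = 38$ ($K = 0 + 38 = 38$)
$Z{\left(z,X \right)} = 49$ ($Z{\left(z,X \right)} = \left(1 + 6\right)^{2} = 7^{2} = 49$)
$\left(Z{\left(K,-1 \right)} + s\right) + 4547 = \left(49 - \frac{23289103}{16140925}\right) + 4547 = \frac{767616222}{16140925} + 4547 = \frac{74160402197}{16140925}$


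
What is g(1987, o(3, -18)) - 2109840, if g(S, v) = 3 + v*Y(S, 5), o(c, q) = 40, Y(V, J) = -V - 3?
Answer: -2189437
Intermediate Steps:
Y(V, J) = -3 - V
g(S, v) = 3 + v*(-3 - S)
g(1987, o(3, -18)) - 2109840 = (3 - 1*40*(3 + 1987)) - 2109840 = (3 - 1*40*1990) - 2109840 = (3 - 79600) - 2109840 = -79597 - 2109840 = -2189437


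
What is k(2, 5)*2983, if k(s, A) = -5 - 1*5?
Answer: -29830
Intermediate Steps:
k(s, A) = -10 (k(s, A) = -5 - 5 = -10)
k(2, 5)*2983 = -10*2983 = -29830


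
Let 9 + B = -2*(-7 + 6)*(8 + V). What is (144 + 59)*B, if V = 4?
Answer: 3045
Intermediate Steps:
B = 15 (B = -9 - 2*(-7 + 6)*(8 + 4) = -9 - (-2)*12 = -9 - 2*(-12) = -9 + 24 = 15)
(144 + 59)*B = (144 + 59)*15 = 203*15 = 3045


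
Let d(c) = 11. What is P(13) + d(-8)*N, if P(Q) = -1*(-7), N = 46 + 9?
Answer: 612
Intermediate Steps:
N = 55
P(Q) = 7
P(13) + d(-8)*N = 7 + 11*55 = 7 + 605 = 612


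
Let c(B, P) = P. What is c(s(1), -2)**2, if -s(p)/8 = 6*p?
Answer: 4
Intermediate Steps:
s(p) = -48*p
c(s(1), -2)**2 = (-2)**2 = 4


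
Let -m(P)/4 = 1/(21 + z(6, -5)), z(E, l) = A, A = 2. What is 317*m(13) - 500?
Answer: -12768/23 ≈ -555.13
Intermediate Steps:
z(E, l) = 2
m(P) = -4/23 (m(P) = -4/(21 + 2) = -4/23)
317*m(13) - 500 = 317*(-4/23) - 500 = -1268/23 - 500 = -12768/23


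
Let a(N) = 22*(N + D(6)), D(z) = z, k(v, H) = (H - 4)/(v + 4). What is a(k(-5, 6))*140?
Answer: 12320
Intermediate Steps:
k(v, H) = (-4 + H)/(4 + v)
a(N) = 132 + 22*N (a(N) = 22*(N + 6) = 22*(6 + N) = 132 + 22*N)
a(k(-5, 6))*140 = (132 + 22*((-4 + 6)/(4 - 5)))*140 = (132 + 22*(2/(-1)))*140 = (132 + 22*(-1*2))*140 = (132 + 22*(-2))*140 = (132 - 44)*140 = 88*140 = 12320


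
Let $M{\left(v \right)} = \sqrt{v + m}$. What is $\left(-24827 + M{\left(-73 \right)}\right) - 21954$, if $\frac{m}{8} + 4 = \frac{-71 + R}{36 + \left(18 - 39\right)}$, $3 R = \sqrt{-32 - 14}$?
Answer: $-46781 + \frac{\sqrt{-32145 + 40 i \sqrt{46}}}{15} \approx -46781.0 + 11.953 i$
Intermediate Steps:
$R = \frac{i \sqrt{46}}{3}$ ($R = \frac{\sqrt{-32 - 14}}{3} = \frac{\sqrt{-46}}{3} = \frac{i \sqrt{46}}{3} \approx 2.2608 i$)
$m = - \frac{1048}{15} + \frac{8 i \sqrt{46}}{45}$ ($m = -32 + 8 \frac{-71 + \frac{i \sqrt{46}}{3}}{36 + \left(18 - 39\right)} = -32 + 8 \frac{-71 + \frac{i \sqrt{46}}{3}}{36 - 21} = -32 + 8 \frac{-71 + \frac{i \sqrt{46}}{3}}{15} = -32 + 8 \left(-71 + \frac{i \sqrt{46}}{3}\right) \frac{1}{15} = -32 + 8 \left(- \frac{71}{15} + \frac{i \sqrt{46}}{45}\right) = -32 - \left(\frac{568}{15} - \frac{8 i \sqrt{46}}{45}\right) = - \frac{1048}{15} + \frac{8 i \sqrt{46}}{45} \approx -69.867 + 1.2057 i$)
$M{\left(v \right)} = \sqrt{- \frac{1048}{15} + v + \frac{8 i \sqrt{46}}{45}}$ ($M{\left(v \right)} = \sqrt{v - \left(\frac{1048}{15} - \frac{8 i \sqrt{46}}{45}\right)} = \sqrt{- \frac{1048}{15} + v + \frac{8 i \sqrt{46}}{45}}$)
$\left(-24827 + M{\left(-73 \right)}\right) - 21954 = \left(-24827 + \frac{\sqrt{-15720 + 225 \left(-73\right) + 40 i \sqrt{46}}}{15}\right) - 21954 = \left(-24827 + \frac{\sqrt{-15720 - 16425 + 40 i \sqrt{46}}}{15}\right) - 21954 = \left(-24827 + \frac{\sqrt{-32145 + 40 i \sqrt{46}}}{15}\right) - 21954 = -46781 + \frac{\sqrt{-32145 + 40 i \sqrt{46}}}{15}$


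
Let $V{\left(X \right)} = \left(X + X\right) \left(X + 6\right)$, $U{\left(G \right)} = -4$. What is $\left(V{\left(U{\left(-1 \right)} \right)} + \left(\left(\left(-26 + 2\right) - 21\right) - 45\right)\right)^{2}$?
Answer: $11236$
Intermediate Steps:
$V{\left(X \right)} = 2 X \left(6 + X\right)$
$\left(V{\left(U{\left(-1 \right)} \right)} + \left(\left(\left(-26 + 2\right) - 21\right) - 45\right)\right)^{2} = \left(2 \left(-4\right) \left(6 - 4\right) + \left(\left(\left(-26 + 2\right) - 21\right) - 45\right)\right)^{2} = \left(2 \left(-4\right) 2 - 90\right)^{2} = \left(-16 - 90\right)^{2} = \left(-106\right)^{2} = 11236$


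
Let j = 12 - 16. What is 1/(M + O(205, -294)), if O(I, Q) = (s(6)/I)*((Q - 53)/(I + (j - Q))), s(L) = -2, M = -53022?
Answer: -101475/5380406756 ≈ -1.8860e-5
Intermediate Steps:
j = -4
O(I, Q) = -2*(-53 + Q)/(I*(-4 + I - Q)) (O(I, Q) = (-2/I)*((Q - 53)/(I + (-4 - Q))) = (-2/I)*((-53 + Q)/(-4 + I - Q)) = -2*(-53 + Q)/(I*(-4 + I - Q)))
1/(M + O(205, -294)) = 1/(-53022 + 2*(-53 - 294)/(205*(4 - 294 - 1*205))) = 1/(-53022 + 2*(1/205)*(-347)/(4 - 294 - 205)) = 1/(-53022 + 2*(1/205)*(-347)/(-495)) = 1/(-53022 + 2*(1/205)*(-1/495)*(-347)) = 1/(-53022 + 694/101475) = 1/(-5380406756/101475) = -101475/5380406756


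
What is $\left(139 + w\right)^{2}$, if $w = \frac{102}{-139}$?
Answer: $\frac{369369961}{19321} \approx 19118.0$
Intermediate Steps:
$w = - \frac{102}{139}$ ($w = 102 \left(- \frac{1}{139}\right) = - \frac{102}{139} \approx -0.73381$)
$\left(139 + w\right)^{2} = \left(139 - \frac{102}{139}\right)^{2} = \left(\frac{19219}{139}\right)^{2} = \frac{369369961}{19321}$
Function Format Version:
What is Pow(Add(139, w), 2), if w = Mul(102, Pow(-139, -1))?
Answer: Rational(369369961, 19321) ≈ 19118.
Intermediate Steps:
w = Rational(-102, 139) (w = Mul(102, Rational(-1, 139)) = Rational(-102, 139) ≈ -0.73381)
Pow(Add(139, w), 2) = Pow(Add(139, Rational(-102, 139)), 2) = Pow(Rational(19219, 139), 2) = Rational(369369961, 19321)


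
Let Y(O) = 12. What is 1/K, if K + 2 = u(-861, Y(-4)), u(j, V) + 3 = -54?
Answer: -1/59 ≈ -0.016949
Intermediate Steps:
u(j, V) = -57 (u(j, V) = -3 - 54 = -57)
K = -59 (K = -2 - 57 = -59)
1/K = 1/(-59) = -1/59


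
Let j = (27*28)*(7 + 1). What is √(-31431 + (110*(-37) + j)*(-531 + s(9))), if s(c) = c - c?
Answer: I*√1081749 ≈ 1040.1*I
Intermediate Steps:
s(c) = 0
j = 6048 (j = 756*8 = 6048)
√(-31431 + (110*(-37) + j)*(-531 + s(9))) = √(-31431 + (110*(-37) + 6048)*(-531 + 0)) = √(-31431 + (-4070 + 6048)*(-531)) = √(-31431 + 1978*(-531)) = √(-31431 - 1050318) = √(-1081749) = I*√1081749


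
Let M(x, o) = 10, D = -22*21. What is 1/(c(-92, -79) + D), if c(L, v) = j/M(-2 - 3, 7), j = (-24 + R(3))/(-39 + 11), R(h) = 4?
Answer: -14/6467 ≈ -0.0021648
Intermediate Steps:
D = -462
j = 5/7 (j = (-24 + 4)/(-39 + 11) = -20/(-28) = -20*(-1/28) = 5/7 ≈ 0.71429)
c(L, v) = 1/14 (c(L, v) = (5/7)/10 = (5/7)*(1/10) = 1/14)
1/(c(-92, -79) + D) = 1/(1/14 - 462) = 1/(-6467/14) = -14/6467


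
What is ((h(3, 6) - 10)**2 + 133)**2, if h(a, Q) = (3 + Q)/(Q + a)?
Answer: 45796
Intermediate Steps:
h(a, Q) = (3 + Q)/(Q + a)
((h(3, 6) - 10)**2 + 133)**2 = (((3 + 6)/(6 + 3) - 10)**2 + 133)**2 = ((9/9 - 10)**2 + 133)**2 = (((1/9)*9 - 10)**2 + 133)**2 = ((1 - 10)**2 + 133)**2 = ((-9)**2 + 133)**2 = (81 + 133)**2 = 214**2 = 45796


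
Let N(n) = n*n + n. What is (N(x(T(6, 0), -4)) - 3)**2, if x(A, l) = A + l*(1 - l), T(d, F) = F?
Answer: 142129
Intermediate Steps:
N(n) = n + n**2 (N(n) = n**2 + n = n + n**2)
(N(x(T(6, 0), -4)) - 3)**2 = ((0 - 4 - 1*(-4)**2)*(1 + (0 - 4 - 1*(-4)**2)) - 3)**2 = ((0 - 4 - 1*16)*(1 + (0 - 4 - 1*16)) - 3)**2 = ((0 - 4 - 16)*(1 + (0 - 4 - 16)) - 3)**2 = (-20*(1 - 20) - 3)**2 = (-20*(-19) - 3)**2 = (380 - 3)**2 = 377**2 = 142129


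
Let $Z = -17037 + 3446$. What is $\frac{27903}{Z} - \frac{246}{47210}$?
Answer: $- \frac{660322008}{320815555} \approx -2.0583$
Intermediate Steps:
$Z = -13591$
$\frac{27903}{Z} - \frac{246}{47210} = \frac{27903}{-13591} - \frac{246}{47210} = 27903 \left(- \frac{1}{13591}\right) - \frac{123}{23605} = - \frac{27903}{13591} - \frac{123}{23605} = - \frac{660322008}{320815555}$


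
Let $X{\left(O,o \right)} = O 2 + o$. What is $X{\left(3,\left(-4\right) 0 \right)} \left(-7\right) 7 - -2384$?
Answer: $2090$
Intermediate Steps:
$X{\left(O,o \right)} = o + 2 O$ ($X{\left(O,o \right)} = 2 O + o = o + 2 O$)
$X{\left(3,\left(-4\right) 0 \right)} \left(-7\right) 7 - -2384 = \left(\left(-4\right) 0 + 2 \cdot 3\right) \left(-7\right) 7 - -2384 = \left(0 + 6\right) \left(-7\right) 7 + 2384 = 6 \left(-7\right) 7 + 2384 = \left(-42\right) 7 + 2384 = -294 + 2384 = 2090$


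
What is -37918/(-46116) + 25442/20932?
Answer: 122936428/60331257 ≈ 2.0377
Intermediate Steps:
-37918/(-46116) + 25442/20932 = -37918*(-1/46116) + 25442*(1/20932) = 18959/23058 + 12721/10466 = 122936428/60331257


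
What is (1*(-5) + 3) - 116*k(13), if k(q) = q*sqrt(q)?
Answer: -2 - 1508*sqrt(13) ≈ -5439.2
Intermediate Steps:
k(q) = q**(3/2)
(1*(-5) + 3) - 116*k(13) = (1*(-5) + 3) - 1508*sqrt(13) = (-5 + 3) - 1508*sqrt(13) = -2 - 1508*sqrt(13)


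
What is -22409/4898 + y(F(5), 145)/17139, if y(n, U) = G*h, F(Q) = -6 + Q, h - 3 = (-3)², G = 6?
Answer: -127905065/27982274 ≈ -4.5709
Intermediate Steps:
h = 12 (h = 3 + (-3)² = 3 + 9 = 12)
y(n, U) = 72 (y(n, U) = 6*12 = 72)
-22409/4898 + y(F(5), 145)/17139 = -22409/4898 + 72/17139 = -22409*1/4898 + 72*(1/17139) = -22409/4898 + 24/5713 = -127905065/27982274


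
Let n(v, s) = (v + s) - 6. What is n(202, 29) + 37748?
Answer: 37973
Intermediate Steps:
n(v, s) = -6 + s + v (n(v, s) = (s + v) - 6 = -6 + s + v)
n(202, 29) + 37748 = (-6 + 29 + 202) + 37748 = 225 + 37748 = 37973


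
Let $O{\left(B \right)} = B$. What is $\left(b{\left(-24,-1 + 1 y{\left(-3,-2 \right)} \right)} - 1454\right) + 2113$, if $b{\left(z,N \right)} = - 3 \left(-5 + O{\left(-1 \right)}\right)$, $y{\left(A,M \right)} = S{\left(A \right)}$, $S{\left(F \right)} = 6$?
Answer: $677$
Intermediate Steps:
$y{\left(A,M \right)} = 6$
$b{\left(z,N \right)} = 18$ ($b{\left(z,N \right)} = - 3 \left(-5 - 1\right) = \left(-3\right) \left(-6\right) = 18$)
$\left(b{\left(-24,-1 + 1 y{\left(-3,-2 \right)} \right)} - 1454\right) + 2113 = \left(18 - 1454\right) + 2113 = -1436 + 2113 = 677$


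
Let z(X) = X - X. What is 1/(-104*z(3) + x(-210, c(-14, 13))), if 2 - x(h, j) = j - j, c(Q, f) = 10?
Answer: ½ ≈ 0.50000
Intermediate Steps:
z(X) = 0
x(h, j) = 2 (x(h, j) = 2 - (j - j) = 2 - 1*0 = 2 + 0 = 2)
1/(-104*z(3) + x(-210, c(-14, 13))) = 1/(-104*0 + 2) = 1/(0 + 2) = 1/2 = ½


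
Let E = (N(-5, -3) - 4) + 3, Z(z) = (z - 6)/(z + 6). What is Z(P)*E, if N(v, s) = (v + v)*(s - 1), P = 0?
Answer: -39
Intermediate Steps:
Z(z) = (-6 + z)/(6 + z)
N(v, s) = 2*v*(-1 + s) (N(v, s) = (2*v)*(-1 + s) = 2*v*(-1 + s))
E = 39 (E = (2*(-5)*(-1 - 3) - 4) + 3 = (2*(-5)*(-4) - 4) + 3 = (40 - 4) + 3 = 36 + 3 = 39)
Z(P)*E = ((-6 + 0)/(6 + 0))*39 = (-6/6)*39 = ((⅙)*(-6))*39 = -1*39 = -39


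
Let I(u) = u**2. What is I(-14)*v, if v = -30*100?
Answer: -588000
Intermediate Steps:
v = -3000
I(-14)*v = (-14)**2*(-3000) = 196*(-3000) = -588000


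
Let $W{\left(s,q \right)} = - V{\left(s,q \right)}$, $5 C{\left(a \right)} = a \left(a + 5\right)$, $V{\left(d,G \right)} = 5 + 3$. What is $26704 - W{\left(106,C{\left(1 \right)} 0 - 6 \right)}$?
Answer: $26712$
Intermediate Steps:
$V{\left(d,G \right)} = 8$
$C{\left(a \right)} = \frac{a \left(5 + a\right)}{5}$ ($C{\left(a \right)} = \frac{a \left(a + 5\right)}{5} = \frac{a \left(5 + a\right)}{5}$)
$W{\left(s,q \right)} = -8$ ($W{\left(s,q \right)} = \left(-1\right) 8 = -8$)
$26704 - W{\left(106,C{\left(1 \right)} 0 - 6 \right)} = 26704 - -8 = 26704 + 8 = 26712$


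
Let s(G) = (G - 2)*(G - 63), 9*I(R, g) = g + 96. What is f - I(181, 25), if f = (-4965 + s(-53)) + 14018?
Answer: 138776/9 ≈ 15420.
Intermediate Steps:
I(R, g) = 32/3 + g/9 (I(R, g) = (g + 96)/9 = (96 + g)/9 = 32/3 + g/9)
s(G) = (-63 + G)*(-2 + G) (s(G) = (-2 + G)*(-63 + G) = (-63 + G)*(-2 + G))
f = 15433 (f = (-4965 + (126 + (-53)**2 - 65*(-53))) + 14018 = (-4965 + (126 + 2809 + 3445)) + 14018 = (-4965 + 6380) + 14018 = 1415 + 14018 = 15433)
f - I(181, 25) = 15433 - (32/3 + (1/9)*25) = 15433 - (32/3 + 25/9) = 15433 - 1*121/9 = 15433 - 121/9 = 138776/9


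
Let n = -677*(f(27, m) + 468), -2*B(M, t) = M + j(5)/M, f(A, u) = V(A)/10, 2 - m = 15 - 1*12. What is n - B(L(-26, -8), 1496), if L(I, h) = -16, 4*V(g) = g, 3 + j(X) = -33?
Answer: -6345997/20 ≈ -3.1730e+5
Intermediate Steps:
j(X) = -36 (j(X) = -3 - 33 = -36)
V(g) = g/4
m = -1 (m = 2 - (15 - 1*12) = 2 - (15 - 12) = 2 - 1*3 = 2 - 3 = -1)
f(A, u) = A/40 (f(A, u) = (A/4)/10 = (A/4)*(⅒) = A/40)
B(M, t) = 18/M - M/2 (B(M, t) = -(M - 36/M)/2 = 18/M - M/2)
n = -12691719/40 (n = -677*((1/40)*27 + 468) = -677*(27/40 + 468) = -677*18747/40 = -12691719/40 ≈ -3.1729e+5)
n - B(L(-26, -8), 1496) = -12691719/40 - (18/(-16) - ½*(-16)) = -12691719/40 - (18*(-1/16) + 8) = -12691719/40 - (-9/8 + 8) = -12691719/40 - 1*55/8 = -12691719/40 - 55/8 = -6345997/20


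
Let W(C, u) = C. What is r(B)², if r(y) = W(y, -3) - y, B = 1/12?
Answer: 0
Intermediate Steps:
B = 1/12 ≈ 0.083333
r(y) = 0 (r(y) = y - y = 0)
r(B)² = 0² = 0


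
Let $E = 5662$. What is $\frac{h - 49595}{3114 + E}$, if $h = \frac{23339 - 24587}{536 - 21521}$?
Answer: $- \frac{346916609}{61388120} \approx -5.6512$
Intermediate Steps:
$h = \frac{416}{6995}$ ($h = - \frac{1248}{-20985} = \left(-1248\right) \left(- \frac{1}{20985}\right) = \frac{416}{6995} \approx 0.059471$)
$\frac{h - 49595}{3114 + E} = \frac{\frac{416}{6995} - 49595}{3114 + 5662} = - \frac{346916609}{6995 \cdot 8776} = \left(- \frac{346916609}{6995}\right) \frac{1}{8776} = - \frac{346916609}{61388120}$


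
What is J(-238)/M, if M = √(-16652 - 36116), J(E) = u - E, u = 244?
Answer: -241*I*√3298/6596 ≈ -2.0983*I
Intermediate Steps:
J(E) = 244 - E
M = 4*I*√3298 (M = √(-52768) = 4*I*√3298 ≈ 229.71*I)
J(-238)/M = (244 - 1*(-238))/((4*I*√3298)) = (244 + 238)*(-I*√3298/13192) = 482*(-I*√3298/13192) = -241*I*√3298/6596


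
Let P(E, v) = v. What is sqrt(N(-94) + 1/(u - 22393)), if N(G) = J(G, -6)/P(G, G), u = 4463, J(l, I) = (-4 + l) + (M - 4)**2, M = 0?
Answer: sqrt(619461794930)/842710 ≈ 0.93396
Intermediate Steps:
J(l, I) = 12 + l (J(l, I) = (-4 + l) + (0 - 4)**2 = (-4 + l) + (-4)**2 = (-4 + l) + 16 = 12 + l)
N(G) = (12 + G)/G
sqrt(N(-94) + 1/(u - 22393)) = sqrt((12 - 94)/(-94) + 1/(4463 - 22393)) = sqrt(-1/94*(-82) + 1/(-17930)) = sqrt(41/47 - 1/17930) = sqrt(735083/842710) = sqrt(619461794930)/842710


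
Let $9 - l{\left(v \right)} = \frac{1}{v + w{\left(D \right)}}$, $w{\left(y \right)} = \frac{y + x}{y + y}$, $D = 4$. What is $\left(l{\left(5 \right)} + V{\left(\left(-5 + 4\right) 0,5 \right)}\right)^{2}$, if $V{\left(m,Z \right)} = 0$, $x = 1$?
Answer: $\frac{157609}{2025} \approx 77.832$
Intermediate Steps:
$w{\left(y \right)} = \frac{1 + y}{2 y}$ ($w{\left(y \right)} = \frac{y + 1}{y + y} = \frac{1 + y}{2 y}$)
$l{\left(v \right)} = 9 - \frac{1}{\frac{5}{8} + v}$ ($l{\left(v \right)} = 9 - \frac{1}{v + \frac{1 + 4}{2 \cdot 4}} = 9 - \frac{1}{v + \frac{1}{2} \cdot \frac{1}{4} \cdot 5} = 9 - \frac{1}{v + \frac{5}{8}} = 9 - \frac{1}{\frac{5}{8} + v}$)
$\left(l{\left(5 \right)} + V{\left(\left(-5 + 4\right) 0,5 \right)}\right)^{2} = \left(\frac{37 + 72 \cdot 5}{5 + 8 \cdot 5} + 0\right)^{2} = \left(\frac{37 + 360}{5 + 40} + 0\right)^{2} = \left(\frac{1}{45} \cdot 397 + 0\right)^{2} = \left(\frac{397}{45} + 0\right)^{2} = \left(\frac{397}{45}\right)^{2} = \frac{157609}{2025}$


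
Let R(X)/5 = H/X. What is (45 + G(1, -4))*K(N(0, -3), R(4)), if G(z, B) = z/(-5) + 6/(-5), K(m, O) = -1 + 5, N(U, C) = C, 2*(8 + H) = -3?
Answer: 872/5 ≈ 174.40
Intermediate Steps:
H = -19/2 (H = -8 + (½)*(-3) = -8 - 3/2 = -19/2 ≈ -9.5000)
R(X) = -95/(2*X) (R(X) = 5*(-19/(2*X)) = -95/(2*X))
K(m, O) = 4
G(z, B) = -6/5 - z/5 (G(z, B) = z*(-⅕) + 6*(-⅕) = -z/5 - 6/5 = -6/5 - z/5)
(45 + G(1, -4))*K(N(0, -3), R(4)) = (45 + (-6/5 - ⅕*1))*4 = (45 + (-6/5 - ⅕))*4 = (45 - 7/5)*4 = (218/5)*4 = 872/5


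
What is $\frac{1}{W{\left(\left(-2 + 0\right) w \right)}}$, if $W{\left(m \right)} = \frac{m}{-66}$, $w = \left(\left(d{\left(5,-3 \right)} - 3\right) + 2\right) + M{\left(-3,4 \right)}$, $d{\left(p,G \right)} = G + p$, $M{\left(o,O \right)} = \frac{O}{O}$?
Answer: $\frac{33}{2} \approx 16.5$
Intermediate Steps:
$M{\left(o,O \right)} = 1$
$w = 2$ ($w = \left(\left(\left(-3 + 5\right) - 3\right) + 2\right) + 1 = \left(\left(2 - 3\right) + 2\right) + 1 = \left(-1 + 2\right) + 1 = 1 + 1 = 2$)
$W{\left(m \right)} = - \frac{m}{66}$ ($W{\left(m \right)} = m \left(- \frac{1}{66}\right) = - \frac{m}{66}$)
$\frac{1}{W{\left(\left(-2 + 0\right) w \right)}} = \frac{1}{\left(- \frac{1}{66}\right) \left(-2 + 0\right) 2} = \frac{1}{\left(- \frac{1}{66}\right) \left(\left(-2\right) 2\right)} = \frac{1}{\left(- \frac{1}{66}\right) \left(-4\right)} = \frac{1}{\frac{2}{33}} = \frac{33}{2}$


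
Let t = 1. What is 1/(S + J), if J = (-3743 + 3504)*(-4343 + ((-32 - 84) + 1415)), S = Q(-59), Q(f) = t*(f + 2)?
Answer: 1/727459 ≈ 1.3746e-6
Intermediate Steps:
Q(f) = 2 + f (Q(f) = 1*(f + 2) = 1*(2 + f) = 2 + f)
S = -57 (S = 2 - 59 = -57)
J = 727516 (J = -239*(-4343 + (-116 + 1415)) = -239*(-4343 + 1299) = -239*(-3044) = 727516)
1/(S + J) = 1/(-57 + 727516) = 1/727459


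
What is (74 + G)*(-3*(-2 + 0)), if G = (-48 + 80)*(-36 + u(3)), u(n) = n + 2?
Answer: -5508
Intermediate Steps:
u(n) = 2 + n
G = -992 (G = (-48 + 80)*(-36 + (2 + 3)) = 32*(-36 + 5) = 32*(-31) = -992)
(74 + G)*(-3*(-2 + 0)) = (74 - 992)*(-3*(-2 + 0)) = -(-2754)*(-2) = -918*6 = -5508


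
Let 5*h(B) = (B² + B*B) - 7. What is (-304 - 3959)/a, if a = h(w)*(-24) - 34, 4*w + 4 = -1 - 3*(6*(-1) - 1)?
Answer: 609/22 ≈ 27.682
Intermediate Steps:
w = 4 (w = -1 + (-1 - 3*(6*(-1) - 1))/4 = -1 + (-1 - 3*(-6 - 1))/4 = -1 + (-1 - 3*(-7))/4 = -1 + (-1 + 21)/4 = -1 + (¼)*20 = -1 + 5 = 4)
h(B) = -7/5 + 2*B²/5 (h(B) = ((B² + B*B) - 7)/5 = ((B² + B²) - 7)/5 = (2*B² - 7)/5 = (-7 + 2*B²)/5 = -7/5 + 2*B²/5)
a = -154 (a = (-7/5 + (⅖)*4²)*(-24) - 34 = (-7/5 + (⅖)*16)*(-24) - 34 = (-7/5 + 32/5)*(-24) - 34 = 5*(-24) - 34 = -120 - 34 = -154)
(-304 - 3959)/a = (-304 - 3959)/(-154) = -4263*(-1/154) = 609/22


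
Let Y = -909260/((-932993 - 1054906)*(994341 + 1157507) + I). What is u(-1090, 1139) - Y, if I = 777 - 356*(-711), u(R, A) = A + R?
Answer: 209605154530231/4277656233459 ≈ 49.000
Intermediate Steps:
I = 253893 (I = 777 + 253116 = 253893)
Y = 909260/4277656233459 (Y = -909260/((-932993 - 1054906)*(994341 + 1157507) + 253893) = -909260/(-1987899*2151848 + 253893) = -909260/(-4277656487352 + 253893) = -909260/(-4277656233459) = -909260*(-1/4277656233459) = 909260/4277656233459 ≈ 2.1256e-7)
u(-1090, 1139) - Y = (1139 - 1090) - 1*909260/4277656233459 = 49 - 909260/4277656233459 = 209605154530231/4277656233459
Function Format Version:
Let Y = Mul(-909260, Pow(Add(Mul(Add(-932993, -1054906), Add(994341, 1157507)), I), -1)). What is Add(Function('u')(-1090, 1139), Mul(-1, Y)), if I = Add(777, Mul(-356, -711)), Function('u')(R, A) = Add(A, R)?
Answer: Rational(209605154530231, 4277656233459) ≈ 49.000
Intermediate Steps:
I = 253893 (I = Add(777, 253116) = 253893)
Y = Rational(909260, 4277656233459) (Y = Mul(-909260, Pow(Add(Mul(Add(-932993, -1054906), Add(994341, 1157507)), 253893), -1)) = Mul(-909260, Pow(Add(Mul(-1987899, 2151848), 253893), -1)) = Mul(-909260, Pow(Add(-4277656487352, 253893), -1)) = Mul(-909260, Pow(-4277656233459, -1)) = Mul(-909260, Rational(-1, 4277656233459)) = Rational(909260, 4277656233459) ≈ 2.1256e-7)
Add(Function('u')(-1090, 1139), Mul(-1, Y)) = Add(Add(1139, -1090), Mul(-1, Rational(909260, 4277656233459))) = Add(49, Rational(-909260, 4277656233459)) = Rational(209605154530231, 4277656233459)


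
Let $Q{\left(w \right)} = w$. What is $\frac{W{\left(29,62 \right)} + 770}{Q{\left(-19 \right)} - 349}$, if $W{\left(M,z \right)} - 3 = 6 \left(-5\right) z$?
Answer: $\frac{1087}{368} \approx 2.9538$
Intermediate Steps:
$W{\left(M,z \right)} = 3 - 30 z$ ($W{\left(M,z \right)} = 3 + 6 \left(-5\right) z = 3 - 30 z$)
$\frac{W{\left(29,62 \right)} + 770}{Q{\left(-19 \right)} - 349} = \frac{\left(3 - 1860\right) + 770}{-19 - 349} = \frac{\left(3 - 1860\right) + 770}{-368} = \left(-1857 + 770\right) \left(- \frac{1}{368}\right) = \left(-1087\right) \left(- \frac{1}{368}\right) = \frac{1087}{368}$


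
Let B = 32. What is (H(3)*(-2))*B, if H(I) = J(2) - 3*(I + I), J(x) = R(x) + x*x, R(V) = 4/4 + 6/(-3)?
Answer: 960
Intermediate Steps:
R(V) = -1 (R(V) = 4*(¼) + 6*(-⅓) = 1 - 2 = -1)
J(x) = -1 + x² (J(x) = -1 + x*x = -1 + x²)
H(I) = 3 - 6*I (H(I) = (-1 + 2²) - 3*(I + I) = (-1 + 4) - 3*2*I = 3 - 6*I)
(H(3)*(-2))*B = ((3 - 6*3)*(-2))*32 = ((3 - 18)*(-2))*32 = -15*(-2)*32 = 30*32 = 960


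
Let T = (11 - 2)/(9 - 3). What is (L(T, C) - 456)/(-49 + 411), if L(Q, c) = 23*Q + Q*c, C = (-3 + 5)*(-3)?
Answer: -861/724 ≈ -1.1892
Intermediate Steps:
C = -6 (C = 2*(-3) = -6)
T = 3/2 (T = 9/6 = 9*(⅙) = 3/2 ≈ 1.5000)
(L(T, C) - 456)/(-49 + 411) = (3*(23 - 6)/2 - 456)/(-49 + 411) = ((3/2)*17 - 456)/362 = (51/2 - 456)*(1/362) = -861/2*1/362 = -861/724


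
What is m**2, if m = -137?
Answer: 18769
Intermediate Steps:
m**2 = (-137)**2 = 18769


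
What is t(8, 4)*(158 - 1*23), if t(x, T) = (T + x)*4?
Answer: 6480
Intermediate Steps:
t(x, T) = 4*T + 4*x
t(8, 4)*(158 - 1*23) = (4*4 + 4*8)*(158 - 1*23) = (16 + 32)*(158 - 23) = 48*135 = 6480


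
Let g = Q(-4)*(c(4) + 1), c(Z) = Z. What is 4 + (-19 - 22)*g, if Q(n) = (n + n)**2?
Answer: -13116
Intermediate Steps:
Q(n) = 4*n**2 (Q(n) = (2*n)**2 = 4*n**2)
g = 320 (g = (4*(-4)**2)*(4 + 1) = (4*16)*5 = 64*5 = 320)
4 + (-19 - 22)*g = 4 + (-19 - 22)*320 = 4 - 41*320 = 4 - 13120 = -13116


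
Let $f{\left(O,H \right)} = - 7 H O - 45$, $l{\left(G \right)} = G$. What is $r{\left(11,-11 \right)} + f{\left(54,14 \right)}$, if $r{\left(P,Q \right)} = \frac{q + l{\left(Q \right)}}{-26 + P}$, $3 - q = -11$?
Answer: $- \frac{26686}{5} \approx -5337.2$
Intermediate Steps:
$q = 14$ ($q = 3 - -11 = 3 + 11 = 14$)
$f{\left(O,H \right)} = -45 - 7 H O$ ($f{\left(O,H \right)} = - 7 H O - 45 = -45 - 7 H O$)
$r{\left(P,Q \right)} = \frac{14 + Q}{-26 + P}$
$r{\left(11,-11 \right)} + f{\left(54,14 \right)} = \frac{14 - 11}{-26 + 11} - \left(45 + 98 \cdot 54\right) = \frac{1}{-15} \cdot 3 - 5337 = \left(- \frac{1}{15}\right) 3 - 5337 = - \frac{1}{5} - 5337 = - \frac{26686}{5}$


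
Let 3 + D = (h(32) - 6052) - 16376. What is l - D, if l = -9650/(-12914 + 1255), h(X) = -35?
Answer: 261940744/11659 ≈ 22467.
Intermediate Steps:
D = -22466 (D = -3 + ((-35 - 6052) - 16376) = -3 + (-6087 - 16376) = -3 - 22463 = -22466)
l = 9650/11659 (l = -9650/(-11659) = -9650*(-1/11659) = 9650/11659 ≈ 0.82769)
l - D = 9650/11659 - 1*(-22466) = 9650/11659 + 22466 = 261940744/11659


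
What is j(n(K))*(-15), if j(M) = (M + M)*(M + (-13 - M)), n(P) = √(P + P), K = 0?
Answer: 0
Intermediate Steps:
n(P) = √2*√P (n(P) = √(2*P) = √2*√P)
j(M) = -26*M (j(M) = (2*M)*(-13) = -26*M)
j(n(K))*(-15) = -26*√2*√0*(-15) = -26*√2*0*(-15) = -26*0*(-15) = 0*(-15) = 0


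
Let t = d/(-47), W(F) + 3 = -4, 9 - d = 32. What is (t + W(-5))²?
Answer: 93636/2209 ≈ 42.388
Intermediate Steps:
d = -23 (d = 9 - 1*32 = 9 - 32 = -23)
W(F) = -7 (W(F) = -3 - 4 = -7)
t = 23/47 (t = -23/(-47) = -23*(-1/47) = 23/47 ≈ 0.48936)
(t + W(-5))² = (23/47 - 7)² = (-306/47)² = 93636/2209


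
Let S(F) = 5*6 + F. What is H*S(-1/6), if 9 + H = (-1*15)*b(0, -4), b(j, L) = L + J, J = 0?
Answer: 3043/2 ≈ 1521.5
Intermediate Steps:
b(j, L) = L (b(j, L) = L + 0 = L)
S(F) = 30 + F
H = 51 (H = -9 - 1*15*(-4) = -9 - 15*(-4) = -9 + 60 = 51)
H*S(-1/6) = 51*(30 - 1/6) = 51*(30 - 1*⅙) = 51*(30 - ⅙) = 51*(179/6) = 3043/2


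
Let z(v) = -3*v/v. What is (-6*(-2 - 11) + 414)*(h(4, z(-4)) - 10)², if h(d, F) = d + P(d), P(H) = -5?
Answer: 59532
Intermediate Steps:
z(v) = -3 (z(v) = -3*1 = -3)
h(d, F) = -5 + d (h(d, F) = d - 5 = -5 + d)
(-6*(-2 - 11) + 414)*(h(4, z(-4)) - 10)² = (-6*(-2 - 11) + 414)*((-5 + 4) - 10)² = (-6*(-13) + 414)*(-1 - 10)² = (78 + 414)*(-11)² = 492*121 = 59532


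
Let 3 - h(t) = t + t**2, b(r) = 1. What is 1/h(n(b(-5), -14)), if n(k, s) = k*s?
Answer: -1/179 ≈ -0.0055866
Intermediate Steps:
h(t) = 3 - t - t**2 (h(t) = 3 - (t + t**2) = 3 + (-t - t**2) = 3 - t - t**2)
1/h(n(b(-5), -14)) = 1/(3 - (-14) - (1*(-14))**2) = 1/(3 - 1*(-14) - 1*(-14)**2) = 1/(3 + 14 - 1*196) = 1/(3 + 14 - 196) = 1/(-179) = -1/179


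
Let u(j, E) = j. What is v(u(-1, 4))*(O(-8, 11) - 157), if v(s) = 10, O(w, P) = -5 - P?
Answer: -1730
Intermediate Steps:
v(u(-1, 4))*(O(-8, 11) - 157) = 10*((-5 - 1*11) - 157) = 10*((-5 - 11) - 157) = 10*(-16 - 157) = 10*(-173) = -1730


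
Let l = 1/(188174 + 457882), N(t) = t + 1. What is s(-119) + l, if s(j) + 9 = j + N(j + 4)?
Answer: -156345551/646056 ≈ -242.00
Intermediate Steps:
N(t) = 1 + t
s(j) = -4 + 2*j (s(j) = -9 + (j + (1 + (j + 4))) = -9 + (j + (1 + (4 + j))) = -9 + (j + (5 + j)) = -9 + (5 + 2*j) = -4 + 2*j)
l = 1/646056 ≈ 1.5479e-6
s(-119) + l = (-4 + 2*(-119)) + 1/646056 = (-4 - 238) + 1/646056 = -242 + 1/646056 = -156345551/646056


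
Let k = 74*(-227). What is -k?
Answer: 16798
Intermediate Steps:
k = -16798
-k = -1*(-16798) = 16798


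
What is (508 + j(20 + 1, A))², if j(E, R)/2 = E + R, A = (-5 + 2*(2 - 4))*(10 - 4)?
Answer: 195364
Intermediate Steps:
A = -54 (A = (-5 + 2*(-2))*6 = (-5 - 4)*6 = -9*6 = -54)
j(E, R) = 2*E + 2*R (j(E, R) = 2*(E + R) = 2*E + 2*R)
(508 + j(20 + 1, A))² = (508 + (2*(20 + 1) + 2*(-54)))² = (508 + (2*21 - 108))² = (508 + (42 - 108))² = (508 - 66)² = 442² = 195364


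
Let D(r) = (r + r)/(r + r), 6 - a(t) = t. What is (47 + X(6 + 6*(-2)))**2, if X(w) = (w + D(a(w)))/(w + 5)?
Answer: 2704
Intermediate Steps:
a(t) = 6 - t
D(r) = 1 (D(r) = (2*r)/((2*r)) = (2*r)*(1/(2*r)) = 1)
X(w) = (1 + w)/(5 + w) (X(w) = (w + 1)/(w + 5) = (1 + w)/(5 + w))
(47 + X(6 + 6*(-2)))**2 = (47 + (1 + (6 + 6*(-2)))/(5 + (6 + 6*(-2))))**2 = (47 + (1 + (6 - 12))/(5 + (6 - 12)))**2 = (47 + (1 - 6)/(5 - 6))**2 = (47 - 5/(-1))**2 = (47 - 1*(-5))**2 = (47 + 5)**2 = 52**2 = 2704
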